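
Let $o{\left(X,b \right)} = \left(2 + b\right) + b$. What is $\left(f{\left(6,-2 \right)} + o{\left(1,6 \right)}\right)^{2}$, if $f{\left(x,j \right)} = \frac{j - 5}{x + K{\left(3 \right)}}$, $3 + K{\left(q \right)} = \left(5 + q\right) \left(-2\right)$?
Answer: $\frac{35721}{169} \approx 211.37$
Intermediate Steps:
$o{\left(X,b \right)} = 2 + 2 b$
$K{\left(q \right)} = -13 - 2 q$ ($K{\left(q \right)} = -3 + \left(5 + q\right) \left(-2\right) = -3 - \left(10 + 2 q\right) = -13 - 2 q$)
$f{\left(x,j \right)} = \frac{-5 + j}{-19 + x}$ ($f{\left(x,j \right)} = \frac{j - 5}{x - 19} = \frac{-5 + j}{x - 19} = \frac{-5 + j}{-19 + x}$)
$\left(f{\left(6,-2 \right)} + o{\left(1,6 \right)}\right)^{2} = \left(\frac{-5 - 2}{-19 + 6} + \left(2 + 2 \cdot 6\right)\right)^{2} = \left(\frac{1}{-13} \left(-7\right) + \left(2 + 12\right)\right)^{2} = \left(\left(- \frac{1}{13}\right) \left(-7\right) + 14\right)^{2} = \left(\frac{7}{13} + 14\right)^{2} = \left(\frac{189}{13}\right)^{2} = \frac{35721}{169}$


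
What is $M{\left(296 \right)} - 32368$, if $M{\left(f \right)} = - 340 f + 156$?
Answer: $-132852$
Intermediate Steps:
$M{\left(f \right)} = 156 - 340 f$
$M{\left(296 \right)} - 32368 = \left(156 - 100640\right) - 32368 = -100484 - 32368 = -132852$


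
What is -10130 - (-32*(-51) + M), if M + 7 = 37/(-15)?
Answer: -176288/15 ≈ -11753.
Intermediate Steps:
M = -142/15 (M = -7 + 37/(-15) = -7 + 37*(-1/15) = -7 - 37/15 = -142/15 ≈ -9.4667)
-10130 - (-32*(-51) + M) = -10130 - (-32*(-51) - 142/15) = -10130 - (1632 - 142/15) = -10130 - 1*24338/15 = -10130 - 24338/15 = -176288/15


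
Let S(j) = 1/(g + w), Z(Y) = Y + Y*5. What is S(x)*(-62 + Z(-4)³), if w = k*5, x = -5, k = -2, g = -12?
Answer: 6943/11 ≈ 631.18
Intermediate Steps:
w = -10 (w = -2*5 = -10)
Z(Y) = 6*Y (Z(Y) = Y + 5*Y = 6*Y)
S(j) = -1/22 (S(j) = 1/(-12 - 10) = 1/(-22) = -1/22)
S(x)*(-62 + Z(-4)³) = -(-62 + (6*(-4))³)/22 = -(-62 + (-24)³)/22 = -(-62 - 13824)/22 = -1/22*(-13886) = 6943/11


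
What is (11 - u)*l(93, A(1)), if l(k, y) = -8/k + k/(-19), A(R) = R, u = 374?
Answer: 1064921/589 ≈ 1808.0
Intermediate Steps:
l(k, y) = -8/k - k/19 (l(k, y) = -8/k + k*(-1/19) = -8/k - k/19)
(11 - u)*l(93, A(1)) = (11 - 1*374)*(-8/93 - 1/19*93) = (11 - 374)*(-8*1/93 - 93/19) = -363*(-8/93 - 93/19) = -363*(-8801/1767) = 1064921/589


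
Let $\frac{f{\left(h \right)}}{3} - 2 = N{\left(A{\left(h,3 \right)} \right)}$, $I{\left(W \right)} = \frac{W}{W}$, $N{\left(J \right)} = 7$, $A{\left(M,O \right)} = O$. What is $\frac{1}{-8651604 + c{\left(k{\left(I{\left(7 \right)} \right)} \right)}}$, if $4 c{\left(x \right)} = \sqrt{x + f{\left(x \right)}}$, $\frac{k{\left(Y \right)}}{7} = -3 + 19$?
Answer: $- \frac{138425664}{1197604028364917} - \frac{4 \sqrt{139}}{1197604028364917} \approx -1.1559 \cdot 10^{-7}$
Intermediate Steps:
$I{\left(W \right)} = 1$
$k{\left(Y \right)} = 112$ ($k{\left(Y \right)} = 7 \left(-3 + 19\right) = 7 \cdot 16 = 112$)
$f{\left(h \right)} = 27$ ($f{\left(h \right)} = 6 + 3 \cdot 7 = 6 + 21 = 27$)
$c{\left(x \right)} = \frac{\sqrt{27 + x}}{4}$ ($c{\left(x \right)} = \frac{\sqrt{x + 27}}{4} = \frac{\sqrt{27 + x}}{4}$)
$\frac{1}{-8651604 + c{\left(k{\left(I{\left(7 \right)} \right)} \right)}} = \frac{1}{-8651604 + \frac{\sqrt{27 + 112}}{4}} = \frac{1}{-8651604 + \frac{\sqrt{139}}{4}}$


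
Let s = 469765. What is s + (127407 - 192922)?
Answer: 404250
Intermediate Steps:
s + (127407 - 192922) = 469765 + (127407 - 192922) = 469765 - 65515 = 404250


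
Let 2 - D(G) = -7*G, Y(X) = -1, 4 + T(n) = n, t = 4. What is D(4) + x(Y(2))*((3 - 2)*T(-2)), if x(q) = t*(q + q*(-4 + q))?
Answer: -66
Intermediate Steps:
T(n) = -4 + n
x(q) = 4*q + 4*q*(-4 + q) (x(q) = 4*(q + q*(-4 + q)) = 4*q + 4*q*(-4 + q))
D(G) = 2 + 7*G (D(G) = 2 - (-7)*G = 2 + 7*G)
D(4) + x(Y(2))*((3 - 2)*T(-2)) = (2 + 7*4) + (4*(-1)*(-3 - 1))*((3 - 2)*(-4 - 2)) = (2 + 28) + (4*(-1)*(-4))*(1*(-6)) = 30 + 16*(-6) = 30 - 96 = -66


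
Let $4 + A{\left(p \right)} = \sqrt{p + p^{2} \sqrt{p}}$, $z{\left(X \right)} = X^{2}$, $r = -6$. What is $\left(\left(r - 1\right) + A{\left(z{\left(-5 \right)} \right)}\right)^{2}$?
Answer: $3271 - 330 \sqrt{14} \approx 2036.3$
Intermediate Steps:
$A{\left(p \right)} = -4 + \sqrt{p + p^{\frac{5}{2}}}$ ($A{\left(p \right)} = -4 + \sqrt{p + p^{2} \sqrt{p}} = -4 + \sqrt{p + p^{\frac{5}{2}}}$)
$\left(\left(r - 1\right) + A{\left(z{\left(-5 \right)} \right)}\right)^{2} = \left(\left(-6 - 1\right) - \left(4 - \sqrt{\left(-5\right)^{2} + \left(\left(-5\right)^{2}\right)^{\frac{5}{2}}}\right)\right)^{2} = \left(-7 - \left(4 - \sqrt{25 + 25^{\frac{5}{2}}}\right)\right)^{2} = \left(-7 - \left(4 - \sqrt{25 + 3125}\right)\right)^{2} = \left(-7 - \left(4 - \sqrt{3150}\right)\right)^{2} = \left(-7 - \left(4 - 15 \sqrt{14}\right)\right)^{2} = \left(-11 + 15 \sqrt{14}\right)^{2}$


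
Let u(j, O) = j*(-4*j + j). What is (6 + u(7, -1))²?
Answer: 19881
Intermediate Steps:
u(j, O) = -3*j² (u(j, O) = j*(-3*j) = -3*j²)
(6 + u(7, -1))² = (6 - 3*7²)² = (6 - 3*49)² = (6 - 147)² = (-141)² = 19881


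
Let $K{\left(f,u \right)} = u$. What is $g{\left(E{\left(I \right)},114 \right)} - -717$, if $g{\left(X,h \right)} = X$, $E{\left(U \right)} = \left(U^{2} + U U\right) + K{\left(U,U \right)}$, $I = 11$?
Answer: $970$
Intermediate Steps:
$E{\left(U \right)} = U + 2 U^{2}$ ($E{\left(U \right)} = \left(U^{2} + U U\right) + U = \left(U^{2} + U^{2}\right) + U = 2 U^{2} + U = U + 2 U^{2}$)
$g{\left(E{\left(I \right)},114 \right)} - -717 = 11 \left(1 + 2 \cdot 11\right) - -717 = 11 \left(1 + 22\right) + 717 = 11 \cdot 23 + 717 = 253 + 717 = 970$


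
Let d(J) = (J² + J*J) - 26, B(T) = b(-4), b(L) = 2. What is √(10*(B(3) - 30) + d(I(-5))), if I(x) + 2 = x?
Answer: 4*I*√13 ≈ 14.422*I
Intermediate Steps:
B(T) = 2
I(x) = -2 + x
d(J) = -26 + 2*J² (d(J) = (J² + J²) - 26 = 2*J² - 26 = -26 + 2*J²)
√(10*(B(3) - 30) + d(I(-5))) = √(10*(2 - 30) + (-26 + 2*(-2 - 5)²)) = √(10*(-28) + (-26 + 2*(-7)²)) = √(-280 + (-26 + 2*49)) = √(-280 + (-26 + 98)) = √(-280 + 72) = √(-208) = 4*I*√13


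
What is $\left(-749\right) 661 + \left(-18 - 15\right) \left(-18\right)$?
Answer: $-494495$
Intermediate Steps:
$\left(-749\right) 661 + \left(-18 - 15\right) \left(-18\right) = -495089 - -594 = -495089 + 594 = -494495$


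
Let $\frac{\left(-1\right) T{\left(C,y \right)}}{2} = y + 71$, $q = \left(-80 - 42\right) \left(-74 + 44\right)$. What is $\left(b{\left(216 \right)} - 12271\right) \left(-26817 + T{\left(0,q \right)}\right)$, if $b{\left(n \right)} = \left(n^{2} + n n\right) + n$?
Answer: $-2785408703$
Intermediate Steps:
$b{\left(n \right)} = n + 2 n^{2}$ ($b{\left(n \right)} = \left(n^{2} + n^{2}\right) + n = 2 n^{2} + n = n + 2 n^{2}$)
$q = 3660$ ($q = \left(-122\right) \left(-30\right) = 3660$)
$T{\left(C,y \right)} = -142 - 2 y$ ($T{\left(C,y \right)} = - 2 \left(y + 71\right) = - 2 \left(71 + y\right) = -142 - 2 y$)
$\left(b{\left(216 \right)} - 12271\right) \left(-26817 + T{\left(0,q \right)}\right) = \left(216 \left(1 + 2 \cdot 216\right) - 12271\right) \left(-26817 - 7462\right) = \left(216 \left(1 + 432\right) - 12271\right) \left(-26817 - 7462\right) = \left(216 \cdot 433 - 12271\right) \left(-26817 - 7462\right) = \left(93528 - 12271\right) \left(-34279\right) = 81257 \left(-34279\right) = -2785408703$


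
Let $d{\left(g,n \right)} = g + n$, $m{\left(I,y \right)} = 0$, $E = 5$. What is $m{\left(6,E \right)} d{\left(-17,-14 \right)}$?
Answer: $0$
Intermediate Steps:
$m{\left(6,E \right)} d{\left(-17,-14 \right)} = 0 \left(-17 - 14\right) = 0 \left(-31\right) = 0$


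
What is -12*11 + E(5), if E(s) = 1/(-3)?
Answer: -397/3 ≈ -132.33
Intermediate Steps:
E(s) = -1/3 (E(s) = 1*(-1/3) = -1/3)
-12*11 + E(5) = -12*11 - 1/3 = -132 - 1/3 = -397/3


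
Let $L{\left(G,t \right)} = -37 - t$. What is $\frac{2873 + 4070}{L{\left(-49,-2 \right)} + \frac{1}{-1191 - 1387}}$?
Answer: $- \frac{17899054}{90231} \approx -198.37$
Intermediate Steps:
$\frac{2873 + 4070}{L{\left(-49,-2 \right)} + \frac{1}{-1191 - 1387}} = \frac{2873 + 4070}{\left(-37 - -2\right) + \frac{1}{-1191 - 1387}} = \frac{6943}{\left(-37 + 2\right) + \frac{1}{-2578}} = \frac{6943}{-35 - \frac{1}{2578}} = \frac{6943}{- \frac{90231}{2578}} = 6943 \left(- \frac{2578}{90231}\right) = - \frac{17899054}{90231}$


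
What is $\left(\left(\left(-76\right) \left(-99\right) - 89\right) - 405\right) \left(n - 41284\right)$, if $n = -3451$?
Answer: $-314487050$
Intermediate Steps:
$\left(\left(\left(-76\right) \left(-99\right) - 89\right) - 405\right) \left(n - 41284\right) = \left(\left(\left(-76\right) \left(-99\right) - 89\right) - 405\right) \left(-3451 - 41284\right) = \left(\left(7524 - 89\right) - 405\right) \left(-44735\right) = \left(7435 - 405\right) \left(-44735\right) = 7030 \left(-44735\right) = -314487050$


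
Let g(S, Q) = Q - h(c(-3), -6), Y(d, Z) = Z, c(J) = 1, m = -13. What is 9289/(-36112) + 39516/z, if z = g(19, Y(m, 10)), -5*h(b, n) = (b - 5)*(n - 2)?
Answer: 3567123631/1480592 ≈ 2409.3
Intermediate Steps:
h(b, n) = -(-5 + b)*(-2 + n)/5 (h(b, n) = -(b - 5)*(n - 2)/5 = -(-5 + b)*(-2 + n)/5)
g(S, Q) = 32/5 + Q (g(S, Q) = Q - (-2 - 6 + (⅖)*1 - ⅕*1*(-6)) = Q - (-2 - 6 + ⅖ + 6/5) = Q - 1*(-32/5) = Q + 32/5 = 32/5 + Q)
z = 82/5 (z = 32/5 + 10 = 82/5 ≈ 16.400)
9289/(-36112) + 39516/z = 9289/(-36112) + 39516/(82/5) = 9289*(-1/36112) + 39516*(5/82) = -9289/36112 + 98790/41 = 3567123631/1480592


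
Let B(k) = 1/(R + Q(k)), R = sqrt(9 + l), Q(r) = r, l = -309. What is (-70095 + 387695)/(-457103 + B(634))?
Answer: 635200*(-5*sqrt(3) + 317*I)/(-289803301*I + 4571030*sqrt(3)) ≈ -0.69481 + 6.5484e-11*I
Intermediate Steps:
R = 10*I*sqrt(3) (R = sqrt(9 - 309) = sqrt(-300) = 10*I*sqrt(3) ≈ 17.32*I)
B(k) = 1/(k + 10*I*sqrt(3)) (B(k) = 1/(10*I*sqrt(3) + k) = 1/(k + 10*I*sqrt(3)))
(-70095 + 387695)/(-457103 + B(634)) = (-70095 + 387695)/(-457103 + 1/(634 + 10*I*sqrt(3))) = 317600/(-457103 + 1/(634 + 10*I*sqrt(3)))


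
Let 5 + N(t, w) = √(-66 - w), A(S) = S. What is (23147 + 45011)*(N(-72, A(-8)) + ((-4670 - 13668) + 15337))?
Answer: -204882948 + 68158*I*√58 ≈ -2.0488e+8 + 5.1908e+5*I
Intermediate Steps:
N(t, w) = -5 + √(-66 - w)
(23147 + 45011)*(N(-72, A(-8)) + ((-4670 - 13668) + 15337)) = (23147 + 45011)*((-5 + √(-66 - 1*(-8))) + ((-4670 - 13668) + 15337)) = 68158*((-5 + √(-66 + 8)) + (-18338 + 15337)) = 68158*((-5 + √(-58)) - 3001) = 68158*((-5 + I*√58) - 3001) = 68158*(-3006 + I*√58) = -204882948 + 68158*I*√58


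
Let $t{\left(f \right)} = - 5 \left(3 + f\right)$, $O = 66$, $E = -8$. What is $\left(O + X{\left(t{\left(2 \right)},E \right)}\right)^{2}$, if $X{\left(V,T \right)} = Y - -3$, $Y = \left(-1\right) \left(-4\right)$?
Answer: $5329$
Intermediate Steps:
$Y = 4$
$t{\left(f \right)} = -15 - 5 f$
$X{\left(V,T \right)} = 7$ ($X{\left(V,T \right)} = 4 - -3 = 4 + 3 = 7$)
$\left(O + X{\left(t{\left(2 \right)},E \right)}\right)^{2} = \left(66 + 7\right)^{2} = 73^{2} = 5329$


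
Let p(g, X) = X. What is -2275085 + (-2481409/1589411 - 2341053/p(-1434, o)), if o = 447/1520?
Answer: -2424044757501976/236822239 ≈ -1.0236e+7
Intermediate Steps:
o = 447/1520 (o = 447*(1/1520) = 447/1520 ≈ 0.29408)
-2275085 + (-2481409/1589411 - 2341053/p(-1434, o)) = -2275085 + (-2481409/1589411 - 2341053/447/1520) = -2275085 + (-2481409*1/1589411 - 2341053*1520/447) = -2275085 + (-2481409/1589411 - 1186133520/149) = -2275085 - 1885254033886661/236822239 = -2424044757501976/236822239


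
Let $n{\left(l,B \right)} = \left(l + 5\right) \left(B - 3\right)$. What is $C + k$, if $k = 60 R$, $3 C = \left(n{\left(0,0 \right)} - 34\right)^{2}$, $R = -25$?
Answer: $- \frac{2099}{3} \approx -699.67$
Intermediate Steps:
$n{\left(l,B \right)} = \left(-3 + B\right) \left(5 + l\right)$ ($n{\left(l,B \right)} = \left(5 + l\right) \left(-3 + B\right) = \left(-3 + B\right) \left(5 + l\right)$)
$C = \frac{2401}{3}$ ($C = \frac{\left(\left(-15 - 0 + 5 \cdot 0 + 0 \cdot 0\right) - 34\right)^{2}}{3} = \frac{\left(\left(-15 + 0 + 0 + 0\right) - 34\right)^{2}}{3} = \frac{\left(-15 - 34\right)^{2}}{3} = \frac{\left(-49\right)^{2}}{3} = \frac{1}{3} \cdot 2401 = \frac{2401}{3} \approx 800.33$)
$k = -1500$ ($k = 60 \left(-25\right) = -1500$)
$C + k = \frac{2401}{3} - 1500 = - \frac{2099}{3}$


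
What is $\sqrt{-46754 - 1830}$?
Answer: $2 i \sqrt{12146} \approx 220.42 i$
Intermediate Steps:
$\sqrt{-46754 - 1830} = \sqrt{-48584} = 2 i \sqrt{12146}$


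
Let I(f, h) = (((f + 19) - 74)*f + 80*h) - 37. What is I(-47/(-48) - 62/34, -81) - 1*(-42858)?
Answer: 24229269937/665856 ≈ 36388.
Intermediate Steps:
I(f, h) = -37 + 80*h + f*(-55 + f) (I(f, h) = (((19 + f) - 74)*f + 80*h) - 37 = ((-55 + f)*f + 80*h) - 37 = (f*(-55 + f) + 80*h) - 37 = (80*h + f*(-55 + f)) - 37 = -37 + 80*h + f*(-55 + f))
I(-47/(-48) - 62/34, -81) - 1*(-42858) = (-37 + (-47/(-48) - 62/34)**2 - 55*(-47/(-48) - 62/34) + 80*(-81)) - 1*(-42858) = (-37 + (-47*(-1/48) - 62*1/34)**2 - 55*(-47*(-1/48) - 62*1/34) - 6480) + 42858 = (-37 + (47/48 - 31/17)**2 - 55*(47/48 - 31/17) - 6480) + 42858 = (-37 + (-689/816)**2 - 55*(-689/816) - 6480) + 42858 = (-37 + 474721/665856 + 37895/816 - 6480) + 42858 = -4307986511/665856 + 42858 = 24229269937/665856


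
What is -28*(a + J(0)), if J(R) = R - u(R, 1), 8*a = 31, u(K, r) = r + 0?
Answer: -161/2 ≈ -80.500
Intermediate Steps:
u(K, r) = r
a = 31/8 (a = (1/8)*31 = 31/8 ≈ 3.8750)
J(R) = -1 + R (J(R) = R - 1*1 = R - 1 = -1 + R)
-28*(a + J(0)) = -28*(31/8 + (-1 + 0)) = -28*(31/8 - 1) = -28*23/8 = -161/2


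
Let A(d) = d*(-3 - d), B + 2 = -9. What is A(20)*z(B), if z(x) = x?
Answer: 5060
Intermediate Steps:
B = -11 (B = -2 - 9 = -11)
A(20)*z(B) = -1*20*(3 + 20)*(-11) = -1*20*23*(-11) = -460*(-11) = 5060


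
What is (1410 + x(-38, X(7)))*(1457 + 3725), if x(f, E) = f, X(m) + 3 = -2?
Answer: 7109704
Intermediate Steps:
X(m) = -5 (X(m) = -3 - 2 = -5)
(1410 + x(-38, X(7)))*(1457 + 3725) = (1410 - 38)*(1457 + 3725) = 1372*5182 = 7109704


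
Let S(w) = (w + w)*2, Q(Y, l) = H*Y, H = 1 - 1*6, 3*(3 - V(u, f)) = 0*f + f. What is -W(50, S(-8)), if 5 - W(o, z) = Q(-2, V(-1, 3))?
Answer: 5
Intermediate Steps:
V(u, f) = 3 - f/3 (V(u, f) = 3 - (0*f + f)/3 = 3 - (0 + f)/3 = 3 - f/3)
H = -5 (H = 1 - 6 = -5)
Q(Y, l) = -5*Y
S(w) = 4*w (S(w) = (2*w)*2 = 4*w)
W(o, z) = -5 (W(o, z) = 5 - (-5)*(-2) = 5 - 1*10 = 5 - 10 = -5)
-W(50, S(-8)) = -1*(-5) = 5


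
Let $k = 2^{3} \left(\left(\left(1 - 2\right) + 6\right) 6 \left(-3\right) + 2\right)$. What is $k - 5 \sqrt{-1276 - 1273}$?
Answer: $-704 - 5 i \sqrt{2549} \approx -704.0 - 252.44 i$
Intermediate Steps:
$k = -704$ ($k = 8 \left(\left(\left(1 - 2\right) + 6\right) 6 \left(-3\right) + 2\right) = 8 \left(\left(-1 + 6\right) 6 \left(-3\right) + 2\right) = 8 \left(5 \cdot 6 \left(-3\right) + 2\right) = 8 \left(30 \left(-3\right) + 2\right) = 8 \left(-90 + 2\right) = 8 \left(-88\right) = -704$)
$k - 5 \sqrt{-1276 - 1273} = -704 - 5 \sqrt{-1276 - 1273} = -704 - 5 \sqrt{-2549} = -704 - 5 i \sqrt{2549}$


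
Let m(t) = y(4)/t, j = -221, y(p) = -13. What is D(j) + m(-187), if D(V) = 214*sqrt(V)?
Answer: 13/187 + 214*I*sqrt(221) ≈ 0.069519 + 3181.3*I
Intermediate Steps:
m(t) = -13/t
D(j) + m(-187) = 214*sqrt(-221) - 13/(-187) = 214*(I*sqrt(221)) - 13*(-1/187) = 214*I*sqrt(221) + 13/187 = 13/187 + 214*I*sqrt(221)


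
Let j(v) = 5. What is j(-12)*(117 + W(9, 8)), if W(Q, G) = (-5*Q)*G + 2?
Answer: -1205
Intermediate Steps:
W(Q, G) = 2 - 5*G*Q (W(Q, G) = -5*G*Q + 2 = 2 - 5*G*Q)
j(-12)*(117 + W(9, 8)) = 5*(117 + (2 - 5*8*9)) = 5*(117 + (2 - 360)) = 5*(117 - 358) = 5*(-241) = -1205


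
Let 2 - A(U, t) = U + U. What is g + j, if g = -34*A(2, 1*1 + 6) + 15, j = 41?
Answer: 124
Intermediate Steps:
A(U, t) = 2 - 2*U (A(U, t) = 2 - (U + U) = 2 - 2*U)
g = 83 (g = -34*(2 - 2*2) + 15 = -34*(2 - 4) + 15 = -34*(-2) + 15 = 68 + 15 = 83)
g + j = 83 + 41 = 124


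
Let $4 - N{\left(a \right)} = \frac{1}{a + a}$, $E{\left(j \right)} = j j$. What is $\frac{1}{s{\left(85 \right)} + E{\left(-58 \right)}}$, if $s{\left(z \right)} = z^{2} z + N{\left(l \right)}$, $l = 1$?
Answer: $\frac{2}{1234985} \approx 1.6195 \cdot 10^{-6}$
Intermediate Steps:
$E{\left(j \right)} = j^{2}$
$N{\left(a \right)} = 4 - \frac{1}{2 a}$ ($N{\left(a \right)} = 4 - \frac{1}{a + a} = 4 - \frac{1}{2 a}$)
$s{\left(z \right)} = \frac{7}{2} + z^{3}$ ($s{\left(z \right)} = z^{2} z + \left(4 - \frac{1}{2 \cdot 1}\right) = z^{3} + \left(4 - \frac{1}{2}\right) = z^{3} + \frac{7}{2} = \frac{7}{2} + z^{3}$)
$\frac{1}{s{\left(85 \right)} + E{\left(-58 \right)}} = \frac{1}{\left(\frac{7}{2} + 85^{3}\right) + \left(-58\right)^{2}} = \frac{1}{\left(\frac{7}{2} + 614125\right) + 3364} = \frac{1}{\frac{1228257}{2} + 3364} = \frac{1}{\frac{1234985}{2}} = \frac{2}{1234985}$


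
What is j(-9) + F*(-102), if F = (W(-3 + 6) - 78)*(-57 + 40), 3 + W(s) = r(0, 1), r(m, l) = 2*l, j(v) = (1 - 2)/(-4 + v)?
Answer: -1780817/13 ≈ -1.3699e+5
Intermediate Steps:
j(v) = -1/(-4 + v)
W(s) = -1 (W(s) = -3 + 2*1 = -3 + 2 = -1)
F = 1343 (F = (-1 - 78)*(-57 + 40) = -79*(-17) = 1343)
j(-9) + F*(-102) = -1/(-4 - 9) + 1343*(-102) = -1/(-13) - 136986 = -1*(-1/13) - 136986 = 1/13 - 136986 = -1780817/13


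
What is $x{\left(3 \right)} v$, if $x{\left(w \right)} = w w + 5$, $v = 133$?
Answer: $1862$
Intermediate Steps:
$x{\left(w \right)} = 5 + w^{2}$ ($x{\left(w \right)} = w^{2} + 5 = 5 + w^{2}$)
$x{\left(3 \right)} v = \left(5 + 3^{2}\right) 133 = \left(5 + 9\right) 133 = 14 \cdot 133 = 1862$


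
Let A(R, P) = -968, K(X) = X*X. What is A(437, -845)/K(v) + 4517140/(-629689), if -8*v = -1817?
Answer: -14952298514388/2078911306921 ≈ -7.1924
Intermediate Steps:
v = 1817/8 (v = -⅛*(-1817) = 1817/8 ≈ 227.13)
K(X) = X²
A(437, -845)/K(v) + 4517140/(-629689) = -968/((1817/8)²) + 4517140/(-629689) = -968/3301489/64 + 4517140*(-1/629689) = -968*64/3301489 - 4517140/629689 = -61952/3301489 - 4517140/629689 = -14952298514388/2078911306921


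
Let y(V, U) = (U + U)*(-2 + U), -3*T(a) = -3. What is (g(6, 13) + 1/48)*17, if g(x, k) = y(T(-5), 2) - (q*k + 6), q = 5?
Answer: -57919/48 ≈ -1206.6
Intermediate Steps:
T(a) = 1 (T(a) = -⅓*(-3) = 1)
y(V, U) = 2*U*(-2 + U) (y(V, U) = (2*U)*(-2 + U) = 2*U*(-2 + U))
g(x, k) = -6 - 5*k (g(x, k) = 2*2*(-2 + 2) - (5*k + 6) = 2*2*0 - (6 + 5*k) = 0 + (-6 - 5*k) = -6 - 5*k)
(g(6, 13) + 1/48)*17 = ((-6 - 5*13) + 1/48)*17 = ((-6 - 65) + 1/48)*17 = (-71 + 1/48)*17 = -3407/48*17 = -57919/48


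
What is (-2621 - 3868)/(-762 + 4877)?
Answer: -6489/4115 ≈ -1.5769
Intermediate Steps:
(-2621 - 3868)/(-762 + 4877) = -6489/4115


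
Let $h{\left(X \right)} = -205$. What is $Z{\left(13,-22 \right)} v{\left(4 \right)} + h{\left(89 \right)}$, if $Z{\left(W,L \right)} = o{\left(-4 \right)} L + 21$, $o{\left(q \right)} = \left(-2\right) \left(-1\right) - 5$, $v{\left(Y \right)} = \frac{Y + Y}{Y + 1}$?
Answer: $- \frac{329}{5} \approx -65.8$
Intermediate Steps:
$v{\left(Y \right)} = \frac{2 Y}{1 + Y}$
$o{\left(q \right)} = -3$ ($o{\left(q \right)} = 2 - 5 = -3$)
$Z{\left(W,L \right)} = 21 - 3 L$ ($Z{\left(W,L \right)} = - 3 L + 21 = 21 - 3 L$)
$Z{\left(13,-22 \right)} v{\left(4 \right)} + h{\left(89 \right)} = \left(21 - -66\right) 2 \cdot 4 \frac{1}{1 + 4} - 205 = \left(21 + 66\right) 2 \cdot 4 \cdot \frac{1}{5} - 205 = 87 \cdot 2 \cdot 4 \cdot \frac{1}{5} - 205 = 87 \cdot \frac{8}{5} - 205 = \frac{696}{5} - 205 = - \frac{329}{5}$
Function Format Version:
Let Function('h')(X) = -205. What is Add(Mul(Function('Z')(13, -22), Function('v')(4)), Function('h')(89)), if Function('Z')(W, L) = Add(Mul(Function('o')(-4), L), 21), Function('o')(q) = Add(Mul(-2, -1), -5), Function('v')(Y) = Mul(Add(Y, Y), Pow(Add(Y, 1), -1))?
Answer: Rational(-329, 5) ≈ -65.800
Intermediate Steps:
Function('v')(Y) = Mul(2, Y, Pow(Add(1, Y), -1)) (Function('v')(Y) = Mul(Mul(2, Y), Pow(Add(1, Y), -1)) = Mul(2, Y, Pow(Add(1, Y), -1)))
Function('o')(q) = -3 (Function('o')(q) = Add(2, -5) = -3)
Function('Z')(W, L) = Add(21, Mul(-3, L)) (Function('Z')(W, L) = Add(Mul(-3, L), 21) = Add(21, Mul(-3, L)))
Add(Mul(Function('Z')(13, -22), Function('v')(4)), Function('h')(89)) = Add(Mul(Add(21, Mul(-3, -22)), Mul(2, 4, Pow(Add(1, 4), -1))), -205) = Add(Mul(Add(21, 66), Mul(2, 4, Pow(5, -1))), -205) = Add(Mul(87, Mul(2, 4, Rational(1, 5))), -205) = Add(Mul(87, Rational(8, 5)), -205) = Add(Rational(696, 5), -205) = Rational(-329, 5)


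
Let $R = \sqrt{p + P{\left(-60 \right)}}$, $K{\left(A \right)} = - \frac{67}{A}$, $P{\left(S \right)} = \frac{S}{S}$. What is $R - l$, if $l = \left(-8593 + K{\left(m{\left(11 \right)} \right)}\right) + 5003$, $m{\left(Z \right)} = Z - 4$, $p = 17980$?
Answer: $\frac{25197}{7} + \sqrt{17981} \approx 3733.7$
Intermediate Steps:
$P{\left(S \right)} = 1$
$m{\left(Z \right)} = -4 + Z$ ($m{\left(Z \right)} = Z - 4 = -4 + Z$)
$R = \sqrt{17981}$ ($R = \sqrt{17980 + 1} = \sqrt{17981} \approx 134.09$)
$l = - \frac{25197}{7}$ ($l = \left(-8593 - \frac{67}{-4 + 11}\right) + 5003 = \left(-8593 - \frac{67}{7}\right) + 5003 = - \frac{60218}{7} + 5003 = - \frac{25197}{7} \approx -3599.6$)
$R - l = \sqrt{17981} - - \frac{25197}{7} = \sqrt{17981} + \frac{25197}{7} = \frac{25197}{7} + \sqrt{17981}$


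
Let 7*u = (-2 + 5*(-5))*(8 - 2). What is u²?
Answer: 26244/49 ≈ 535.59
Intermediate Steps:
u = -162/7 (u = ((-2 + 5*(-5))*(8 - 2))/7 = ((-2 - 25)*6)/7 = (-27*6)/7 = (⅐)*(-162) = -162/7 ≈ -23.143)
u² = (-162/7)² = 26244/49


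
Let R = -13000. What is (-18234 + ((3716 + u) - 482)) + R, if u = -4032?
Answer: -32032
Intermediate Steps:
(-18234 + ((3716 + u) - 482)) + R = (-18234 + ((3716 - 4032) - 482)) - 13000 = (-18234 + (-316 - 482)) - 13000 = (-18234 - 798) - 13000 = -19032 - 13000 = -32032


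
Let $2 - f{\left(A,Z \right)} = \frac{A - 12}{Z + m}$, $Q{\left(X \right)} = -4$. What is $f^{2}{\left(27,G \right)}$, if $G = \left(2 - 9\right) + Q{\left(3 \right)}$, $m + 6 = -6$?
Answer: $\frac{3721}{529} \approx 7.034$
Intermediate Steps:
$m = -12$ ($m = -6 - 6 = -12$)
$G = -11$ ($G = \left(2 - 9\right) - 4 = -7 - 4 = -11$)
$f{\left(A,Z \right)} = 2 - \frac{-12 + A}{-12 + Z}$ ($f{\left(A,Z \right)} = 2 - \frac{A - 12}{Z - 12} = 2 - \frac{-12 + A}{-12 + Z}$)
$f^{2}{\left(27,G \right)} = \left(\frac{-12 - 27 + 2 \left(-11\right)}{-12 - 11}\right)^{2} = \left(\frac{-12 - 27 - 22}{-23}\right)^{2} = \left(\left(- \frac{1}{23}\right) \left(-61\right)\right)^{2} = \left(\frac{61}{23}\right)^{2} = \frac{3721}{529}$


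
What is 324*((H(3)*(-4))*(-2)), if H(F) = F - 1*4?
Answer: -2592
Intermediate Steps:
H(F) = -4 + F (H(F) = F - 4 = -4 + F)
324*((H(3)*(-4))*(-2)) = 324*(((-4 + 3)*(-4))*(-2)) = 324*(-1*(-4)*(-2)) = 324*(4*(-2)) = 324*(-8) = -2592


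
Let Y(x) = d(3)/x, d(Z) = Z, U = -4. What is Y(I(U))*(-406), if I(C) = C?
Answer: 609/2 ≈ 304.50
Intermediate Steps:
Y(x) = 3/x
Y(I(U))*(-406) = (3/(-4))*(-406) = (3*(-1/4))*(-406) = -3/4*(-406) = 609/2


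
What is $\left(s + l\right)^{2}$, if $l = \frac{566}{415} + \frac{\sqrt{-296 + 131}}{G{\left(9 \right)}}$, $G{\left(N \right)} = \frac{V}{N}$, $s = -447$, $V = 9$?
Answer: $\frac{34174016596}{172225} - \frac{369878 i \sqrt{165}}{415} \approx 1.9843 \cdot 10^{5} - 11449.0 i$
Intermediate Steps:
$G{\left(N \right)} = \frac{9}{N}$
$l = \frac{566}{415} + i \sqrt{165}$ ($l = \frac{566}{415} + \frac{\sqrt{-296 + 131}}{9 \cdot \frac{1}{9}} = 566 \cdot \frac{1}{415} + \frac{\sqrt{-165}}{9 \cdot \frac{1}{9}} = \frac{566}{415} + \frac{i \sqrt{165}}{1} = \frac{566}{415} + i \sqrt{165} \cdot 1 = \frac{566}{415} + i \sqrt{165} \approx 1.3639 + 12.845 i$)
$\left(s + l\right)^{2} = \left(-447 + \left(\frac{566}{415} + i \sqrt{165}\right)\right)^{2} = \left(- \frac{184939}{415} + i \sqrt{165}\right)^{2}$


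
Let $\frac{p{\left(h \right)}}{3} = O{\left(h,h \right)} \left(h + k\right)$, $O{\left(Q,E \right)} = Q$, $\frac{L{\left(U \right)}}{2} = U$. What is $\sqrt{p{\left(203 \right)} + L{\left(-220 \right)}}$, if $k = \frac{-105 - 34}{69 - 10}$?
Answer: $\frac{\sqrt{423819538}}{59} \approx 348.93$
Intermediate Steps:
$k = - \frac{139}{59} \approx -2.3559$
$L{\left(U \right)} = 2 U$
$p{\left(h \right)} = 3 h \left(- \frac{139}{59} + h\right)$ ($p{\left(h \right)} = 3 h \left(h - \frac{139}{59}\right) = 3 h \left(- \frac{139}{59} + h\right)$)
$\sqrt{p{\left(203 \right)} + L{\left(-220 \right)}} = \sqrt{\frac{3}{59} \cdot 203 \left(-139 + 59 \cdot 203\right) + 2 \left(-220\right)} = \sqrt{\frac{3}{59} \cdot 203 \left(-139 + 11977\right) - 440} = \sqrt{\frac{3}{59} \cdot 203 \cdot 11838 - 440} = \sqrt{\frac{7209342}{59} - 440} = \sqrt{\frac{7183382}{59}} = \frac{\sqrt{423819538}}{59}$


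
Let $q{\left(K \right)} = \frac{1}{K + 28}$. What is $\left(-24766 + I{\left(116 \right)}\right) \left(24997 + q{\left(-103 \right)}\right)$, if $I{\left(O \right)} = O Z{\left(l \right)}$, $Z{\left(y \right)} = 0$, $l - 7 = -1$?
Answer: $- \frac{46430652884}{75} \approx -6.1908 \cdot 10^{8}$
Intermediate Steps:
$l = 6$ ($l = 7 - 1 = 6$)
$I{\left(O \right)} = 0$ ($I{\left(O \right)} = O 0 = 0$)
$q{\left(K \right)} = \frac{1}{28 + K}$
$\left(-24766 + I{\left(116 \right)}\right) \left(24997 + q{\left(-103 \right)}\right) = \left(-24766 + 0\right) \left(24997 + \frac{1}{28 - 103}\right) = - 24766 \left(24997 + \frac{1}{-75}\right) = - 24766 \left(24997 - \frac{1}{75}\right) = \left(-24766\right) \frac{1874774}{75} = - \frac{46430652884}{75}$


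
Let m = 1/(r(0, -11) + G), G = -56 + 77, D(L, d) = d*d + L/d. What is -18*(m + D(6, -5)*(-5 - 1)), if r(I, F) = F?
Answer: 12843/5 ≈ 2568.6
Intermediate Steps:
D(L, d) = d² + L/d
G = 21
m = ⅒ (m = 1/(-11 + 21) = 1/10 = ⅒ ≈ 0.10000)
-18*(m + D(6, -5)*(-5 - 1)) = -18*(⅒ + ((6 + (-5)³)/(-5))*(-5 - 1)) = -18*(⅒ - (6 - 125)/5*(-6)) = -18*(⅒ - ⅕*(-119)*(-6)) = -18*(⅒ + (119/5)*(-6)) = -18*(⅒ - 714/5) = -18*(-1427/10) = 12843/5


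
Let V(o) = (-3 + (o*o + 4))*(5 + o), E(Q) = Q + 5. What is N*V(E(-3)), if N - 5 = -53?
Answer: -1680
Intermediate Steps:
N = -48 (N = 5 - 53 = -48)
E(Q) = 5 + Q
V(o) = (1 + o²)*(5 + o) (V(o) = (-3 + (o² + 4))*(5 + o) = (-3 + (4 + o²))*(5 + o) = (1 + o²)*(5 + o))
N*V(E(-3)) = -48*(5 + (5 - 3) + (5 - 3)³ + 5*(5 - 3)²) = -48*(5 + 2 + 2³ + 5*2²) = -48*(5 + 2 + 8 + 5*4) = -48*(5 + 2 + 8 + 20) = -48*35 = -1680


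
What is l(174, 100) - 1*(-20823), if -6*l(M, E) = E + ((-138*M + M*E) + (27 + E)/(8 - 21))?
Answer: 569659/26 ≈ 21910.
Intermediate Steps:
l(M, E) = 9/26 + 23*M - 2*E/13 - E*M/6 (l(M, E) = -(E + ((-138*M + M*E) + (27 + E)/(8 - 21)))/6 = -(E + ((-138*M + E*M) + (27 + E)/(-13)))/6 = -(E + ((-138*M + E*M) + (27 + E)*(-1/13)))/6 = -(E + ((-138*M + E*M) + (-27/13 - E/13)))/6 = -(E + (-27/13 - 138*M - E/13 + E*M))/6 = -(-27/13 - 138*M + 12*E/13 + E*M)/6 = 9/26 + 23*M - 2*E/13 - E*M/6)
l(174, 100) - 1*(-20823) = (9/26 + 23*174 - 2/13*100 - 1/6*100*174) - 1*(-20823) = (9/26 + 4002 - 200/13 - 2900) + 20823 = 28261/26 + 20823 = 569659/26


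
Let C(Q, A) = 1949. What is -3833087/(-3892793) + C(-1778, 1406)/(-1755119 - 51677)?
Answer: 6918019205695/7033482821228 ≈ 0.98358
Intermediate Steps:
-3833087/(-3892793) + C(-1778, 1406)/(-1755119 - 51677) = -3833087/(-3892793) + 1949/(-1755119 - 51677) = -3833087*(-1/3892793) + 1949/(-1806796) = 3833087/3892793 + 1949*(-1/1806796) = 3833087/3892793 - 1949/1806796 = 6918019205695/7033482821228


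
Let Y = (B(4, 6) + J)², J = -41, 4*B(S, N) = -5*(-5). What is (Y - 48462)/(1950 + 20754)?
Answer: -756071/363264 ≈ -2.0813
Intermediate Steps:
B(S, N) = 25/4 (B(S, N) = (-5*(-5))/4 = (¼)*25 = 25/4)
Y = 19321/16 (Y = (25/4 - 41)² = (-139/4)² = 19321/16 ≈ 1207.6)
(Y - 48462)/(1950 + 20754) = (19321/16 - 48462)/(1950 + 20754) = -756071/16/22704 = -756071/16*1/22704 = -756071/363264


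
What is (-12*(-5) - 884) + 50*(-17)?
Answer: -1674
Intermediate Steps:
(-12*(-5) - 884) + 50*(-17) = (60 - 884) - 850 = -824 - 850 = -1674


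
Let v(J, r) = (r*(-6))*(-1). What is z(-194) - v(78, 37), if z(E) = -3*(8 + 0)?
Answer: -246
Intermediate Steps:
v(J, r) = 6*r (v(J, r) = -6*r*(-1) = 6*r)
z(E) = -24 (z(E) = -3*8 = -24)
z(-194) - v(78, 37) = -24 - 6*37 = -24 - 1*222 = -24 - 222 = -246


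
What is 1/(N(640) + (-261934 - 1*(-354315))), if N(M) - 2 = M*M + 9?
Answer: 1/501992 ≈ 1.9921e-6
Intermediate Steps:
N(M) = 11 + M**2 (N(M) = 2 + (M*M + 9) = 2 + (M**2 + 9) = 2 + (9 + M**2) = 11 + M**2)
1/(N(640) + (-261934 - 1*(-354315))) = 1/((11 + 640**2) + (-261934 - 1*(-354315))) = 1/((11 + 409600) + (-261934 + 354315)) = 1/(409611 + 92381) = 1/501992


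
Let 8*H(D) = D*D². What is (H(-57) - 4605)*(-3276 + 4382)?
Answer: -122784249/4 ≈ -3.0696e+7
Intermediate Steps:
H(D) = D³/8 (H(D) = (D*D²)/8 = D³/8)
(H(-57) - 4605)*(-3276 + 4382) = ((⅛)*(-57)³ - 4605)*(-3276 + 4382) = ((⅛)*(-185193) - 4605)*1106 = (-185193/8 - 4605)*1106 = -222033/8*1106 = -122784249/4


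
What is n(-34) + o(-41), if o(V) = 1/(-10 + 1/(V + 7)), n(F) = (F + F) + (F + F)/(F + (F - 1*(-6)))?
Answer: -22848/341 ≈ -67.003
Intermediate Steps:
n(F) = 2*F + 2*F/(6 + 2*F) (n(F) = 2*F + (2*F)/(F + (F + 6)) = 2*F + (2*F)/(F + (6 + F)) = 2*F + (2*F)/(6 + 2*F) = 2*F + 2*F/(6 + 2*F))
o(V) = 1/(-10 + 1/(7 + V))
n(-34) + o(-41) = -34*(7 + 2*(-34))/(3 - 34) + (-7 - 1*(-41))/(69 + 10*(-41)) = -34*(7 - 68)/(-31) + (-7 + 41)/(69 - 410) = -34*(-1/31)*(-61) + 34/(-341) = -2074/31 - 1/341*34 = -2074/31 - 34/341 = -22848/341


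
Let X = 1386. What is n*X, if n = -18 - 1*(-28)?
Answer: 13860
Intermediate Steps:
n = 10 (n = -18 + 28 = 10)
n*X = 10*1386 = 13860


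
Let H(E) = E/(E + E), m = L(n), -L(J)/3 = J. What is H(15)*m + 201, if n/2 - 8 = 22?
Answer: 111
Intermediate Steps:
n = 60 (n = 16 + 2*22 = 16 + 44 = 60)
L(J) = -3*J
m = -180 (m = -3*60 = -180)
H(E) = 1/2 (H(E) = E/((2*E)) = (1/(2*E))*E = 1/2)
H(15)*m + 201 = (1/2)*(-180) + 201 = -90 + 201 = 111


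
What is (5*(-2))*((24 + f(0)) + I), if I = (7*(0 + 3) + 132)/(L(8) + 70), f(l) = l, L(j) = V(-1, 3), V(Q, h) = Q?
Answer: -6030/23 ≈ -262.17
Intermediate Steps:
L(j) = -1
I = 51/23 (I = (7*(0 + 3) + 132)/(-1 + 70) = (7*3 + 132)/69 = (21 + 132)*(1/69) = 153*(1/69) = 51/23 ≈ 2.2174)
(5*(-2))*((24 + f(0)) + I) = (5*(-2))*((24 + 0) + 51/23) = -10*(24 + 51/23) = -10*603/23 = -6030/23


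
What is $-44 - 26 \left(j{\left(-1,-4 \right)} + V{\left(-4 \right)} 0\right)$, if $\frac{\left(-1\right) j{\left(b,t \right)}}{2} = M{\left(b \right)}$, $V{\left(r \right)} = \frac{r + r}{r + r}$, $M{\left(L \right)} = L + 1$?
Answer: $-44$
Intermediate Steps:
$M{\left(L \right)} = 1 + L$
$V{\left(r \right)} = 1$ ($V{\left(r \right)} = \frac{2 r}{2 r} = 2 r \frac{1}{2 r} = 1$)
$j{\left(b,t \right)} = -2 - 2 b$ ($j{\left(b,t \right)} = - 2 \left(1 + b\right) = -2 - 2 b$)
$-44 - 26 \left(j{\left(-1,-4 \right)} + V{\left(-4 \right)} 0\right) = -44 - 26 \left(\left(-2 - -2\right) + 1 \cdot 0\right) = -44 - 26 \left(\left(-2 + 2\right) + 0\right) = -44 - 26 \left(0 + 0\right) = -44 - 0 = -44 + 0 = -44$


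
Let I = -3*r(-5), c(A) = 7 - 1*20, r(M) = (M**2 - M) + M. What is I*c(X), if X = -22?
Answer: 975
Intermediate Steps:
r(M) = M**2
c(A) = -13 (c(A) = 7 - 20 = -13)
I = -75 (I = -3*(-5)**2 = -3*25 = -75)
I*c(X) = -75*(-13) = 975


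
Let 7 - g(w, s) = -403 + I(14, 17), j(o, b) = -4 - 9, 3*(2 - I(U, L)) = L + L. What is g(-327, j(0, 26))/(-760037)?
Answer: -1258/2280111 ≈ -0.00055173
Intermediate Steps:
I(U, L) = 2 - 2*L/3 (I(U, L) = 2 - (L + L)/3 = 2 - 2*L/3)
j(o, b) = -13
g(w, s) = 1258/3 (g(w, s) = 7 - (-403 + (2 - ⅔*17)) = 7 - (-403 + (2 - 34/3)) = 7 - (-403 - 28/3) = 7 - 1*(-1237/3) = 7 + 1237/3 = 1258/3)
g(-327, j(0, 26))/(-760037) = (1258/3)/(-760037) = (1258/3)*(-1/760037) = -1258/2280111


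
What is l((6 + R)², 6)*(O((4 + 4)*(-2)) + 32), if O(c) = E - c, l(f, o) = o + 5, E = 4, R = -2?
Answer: 572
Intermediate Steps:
l(f, o) = 5 + o
O(c) = 4 - c
l((6 + R)², 6)*(O((4 + 4)*(-2)) + 32) = (5 + 6)*((4 - (4 + 4)*(-2)) + 32) = 11*((4 - 8*(-2)) + 32) = 11*((4 - 1*(-16)) + 32) = 11*((4 + 16) + 32) = 11*(20 + 32) = 11*52 = 572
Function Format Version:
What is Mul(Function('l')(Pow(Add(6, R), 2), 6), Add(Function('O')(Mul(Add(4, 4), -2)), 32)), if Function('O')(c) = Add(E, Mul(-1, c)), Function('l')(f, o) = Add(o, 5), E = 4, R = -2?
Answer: 572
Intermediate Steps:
Function('l')(f, o) = Add(5, o)
Function('O')(c) = Add(4, Mul(-1, c))
Mul(Function('l')(Pow(Add(6, R), 2), 6), Add(Function('O')(Mul(Add(4, 4), -2)), 32)) = Mul(Add(5, 6), Add(Add(4, Mul(-1, Mul(Add(4, 4), -2))), 32)) = Mul(11, Add(Add(4, Mul(-1, Mul(8, -2))), 32)) = Mul(11, Add(Add(4, Mul(-1, -16)), 32)) = Mul(11, Add(Add(4, 16), 32)) = Mul(11, Add(20, 32)) = Mul(11, 52) = 572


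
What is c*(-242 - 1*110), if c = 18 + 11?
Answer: -10208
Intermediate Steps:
c = 29
c*(-242 - 1*110) = 29*(-242 - 1*110) = 29*(-242 - 110) = 29*(-352) = -10208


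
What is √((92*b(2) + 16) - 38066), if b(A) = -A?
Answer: I*√38234 ≈ 195.54*I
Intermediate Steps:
√((92*b(2) + 16) - 38066) = √((92*(-1*2) + 16) - 38066) = √((92*(-2) + 16) - 38066) = √((-184 + 16) - 38066) = √(-168 - 38066) = √(-38234) = I*√38234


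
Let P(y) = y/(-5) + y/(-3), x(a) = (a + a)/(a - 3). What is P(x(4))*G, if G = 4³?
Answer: -4096/15 ≈ -273.07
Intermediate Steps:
x(a) = 2*a/(-3 + a) (x(a) = (2*a)/(-3 + a) = 2*a/(-3 + a))
G = 64
P(y) = -8*y/15 (P(y) = y*(-⅕) + y*(-⅓) = -y/5 - y/3 = -8*y/15)
P(x(4))*G = -16*4/(15*(-3 + 4))*64 = -16*4/(15*1)*64 = -16*4/15*64 = -8/15*8*64 = -64/15*64 = -4096/15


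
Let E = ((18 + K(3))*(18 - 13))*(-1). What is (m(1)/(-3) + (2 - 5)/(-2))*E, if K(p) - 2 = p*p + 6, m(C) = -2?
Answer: -2275/6 ≈ -379.17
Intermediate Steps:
K(p) = 8 + p² (K(p) = 2 + (p*p + 6) = 2 + (p² + 6) = 2 + (6 + p²) = 8 + p²)
E = -175 (E = ((18 + (8 + 3²))*(18 - 13))*(-1) = ((18 + (8 + 9))*5)*(-1) = ((18 + 17)*5)*(-1) = (35*5)*(-1) = 175*(-1) = -175)
(m(1)/(-3) + (2 - 5)/(-2))*E = (-2/(-3) + (2 - 5)/(-2))*(-175) = (-2*(-⅓) - 3*(-½))*(-175) = (⅔ + 3/2)*(-175) = (13/6)*(-175) = -2275/6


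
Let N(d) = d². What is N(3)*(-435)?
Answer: -3915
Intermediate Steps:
N(3)*(-435) = 3²*(-435) = 9*(-435) = -3915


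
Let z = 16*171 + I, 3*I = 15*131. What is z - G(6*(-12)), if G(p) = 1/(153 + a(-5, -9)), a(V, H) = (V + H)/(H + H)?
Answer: 4693135/1384 ≈ 3391.0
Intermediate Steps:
I = 655 (I = (15*131)/3 = (⅓)*1965 = 655)
a(V, H) = (H + V)/(2*H) (a(V, H) = (H + V)/((2*H)) = (H + V)*(1/(2*H)) = (H + V)/(2*H))
G(p) = 9/1384 (G(p) = 1/(153 + (½)*(-9 - 5)/(-9)) = 1/(153 + (½)*(-⅑)*(-14)) = 1/(153 + 7/9) = 1/(1384/9) = 9/1384)
z = 3391 (z = 16*171 + 655 = 2736 + 655 = 3391)
z - G(6*(-12)) = 3391 - 1*9/1384 = 3391 - 9/1384 = 4693135/1384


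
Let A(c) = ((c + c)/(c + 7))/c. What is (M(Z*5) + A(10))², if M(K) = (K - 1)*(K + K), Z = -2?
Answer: 14002564/289 ≈ 48452.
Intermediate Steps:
A(c) = 2/(7 + c) (A(c) = ((2*c)/(7 + c))/c = (2*c/(7 + c))/c = 2/(7 + c))
M(K) = 2*K*(-1 + K) (M(K) = (-1 + K)*(2*K) = 2*K*(-1 + K))
(M(Z*5) + A(10))² = (2*(-2*5)*(-1 - 2*5) + 2/(7 + 10))² = (2*(-10)*(-1 - 10) + 2/17)² = (2*(-10)*(-11) + 2*(1/17))² = (220 + 2/17)² = (3742/17)² = 14002564/289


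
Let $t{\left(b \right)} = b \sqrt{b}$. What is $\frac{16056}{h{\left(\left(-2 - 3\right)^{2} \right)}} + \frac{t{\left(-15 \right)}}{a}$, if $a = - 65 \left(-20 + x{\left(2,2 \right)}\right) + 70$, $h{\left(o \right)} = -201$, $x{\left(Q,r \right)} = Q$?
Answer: $- \frac{5352}{67} - \frac{3 i \sqrt{15}}{248} \approx -79.881 - 0.046851 i$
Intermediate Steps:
$t{\left(b \right)} = b^{\frac{3}{2}}$
$a = 1240$ ($a = - 65 \left(-20 + 2\right) + 70 = \left(-65\right) \left(-18\right) + 70 = 1170 + 70 = 1240$)
$\frac{16056}{h{\left(\left(-2 - 3\right)^{2} \right)}} + \frac{t{\left(-15 \right)}}{a} = \frac{16056}{-201} + \frac{\left(-15\right)^{\frac{3}{2}}}{1240} = 16056 \left(- \frac{1}{201}\right) + - 15 i \sqrt{15} \cdot \frac{1}{1240} = - \frac{5352}{67} - \frac{3 i \sqrt{15}}{248}$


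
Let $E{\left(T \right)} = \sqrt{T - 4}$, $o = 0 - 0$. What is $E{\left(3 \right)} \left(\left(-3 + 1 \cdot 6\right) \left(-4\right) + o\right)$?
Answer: $- 12 i \approx - 12.0 i$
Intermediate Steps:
$o = 0$ ($o = 0 + 0 = 0$)
$E{\left(T \right)} = \sqrt{-4 + T}$
$E{\left(3 \right)} \left(\left(-3 + 1 \cdot 6\right) \left(-4\right) + o\right) = \sqrt{-4 + 3} \left(\left(-3 + 1 \cdot 6\right) \left(-4\right) + 0\right) = \sqrt{-1} \left(\left(-3 + 6\right) \left(-4\right) + 0\right) = i \left(3 \left(-4\right) + 0\right) = i \left(-12 + 0\right) = i \left(-12\right) = - 12 i$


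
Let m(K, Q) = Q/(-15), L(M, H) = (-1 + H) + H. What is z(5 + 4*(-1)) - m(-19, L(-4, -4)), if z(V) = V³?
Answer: ⅖ ≈ 0.40000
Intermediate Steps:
L(M, H) = -1 + 2*H
m(K, Q) = -Q/15 (m(K, Q) = Q*(-1/15) = -Q/15)
z(5 + 4*(-1)) - m(-19, L(-4, -4)) = (5 + 4*(-1))³ - (-1)*(-1 + 2*(-4))/15 = (5 - 4)³ - (-1)*(-1 - 8)/15 = 1³ - (-1)*(-9)/15 = 1 - 1*⅗ = 1 - ⅗ = ⅖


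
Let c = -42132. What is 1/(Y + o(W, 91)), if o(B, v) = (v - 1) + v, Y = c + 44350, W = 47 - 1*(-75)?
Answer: 1/2399 ≈ 0.00041684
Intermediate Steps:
W = 122 (W = 47 + 75 = 122)
Y = 2218 (Y = -42132 + 44350 = 2218)
o(B, v) = -1 + 2*v (o(B, v) = (-1 + v) + v = -1 + 2*v)
1/(Y + o(W, 91)) = 1/(2218 + (-1 + 2*91)) = 1/(2218 + (-1 + 182)) = 1/(2218 + 181) = 1/2399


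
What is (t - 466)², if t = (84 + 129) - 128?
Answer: 145161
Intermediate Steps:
t = 85 (t = 213 - 128 = 85)
(t - 466)² = (85 - 466)² = (-381)² = 145161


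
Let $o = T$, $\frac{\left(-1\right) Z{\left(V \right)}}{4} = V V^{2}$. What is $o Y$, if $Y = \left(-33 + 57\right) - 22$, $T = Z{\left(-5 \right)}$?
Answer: $1000$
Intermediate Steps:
$Z{\left(V \right)} = - 4 V^{3}$ ($Z{\left(V \right)} = - 4 V V^{2} = - 4 V^{3}$)
$T = 500$ ($T = - 4 \left(-5\right)^{3} = \left(-4\right) \left(-125\right) = 500$)
$Y = 2$ ($Y = 24 - 22 = 2$)
$o = 500$
$o Y = 500 \cdot 2 = 1000$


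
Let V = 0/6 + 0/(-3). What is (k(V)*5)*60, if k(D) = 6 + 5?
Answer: 3300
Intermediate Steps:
V = 0 (V = 0*(⅙) + 0*(-⅓) = 0 + 0 = 0)
k(D) = 11
(k(V)*5)*60 = (11*5)*60 = 55*60 = 3300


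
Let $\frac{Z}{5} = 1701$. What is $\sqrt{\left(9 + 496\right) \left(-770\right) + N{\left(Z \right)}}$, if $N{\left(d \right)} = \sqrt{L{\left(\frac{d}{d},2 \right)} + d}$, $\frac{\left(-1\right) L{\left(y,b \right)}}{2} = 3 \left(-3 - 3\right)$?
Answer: $\sqrt{-388850 + 3 \sqrt{949}} \approx 623.5 i$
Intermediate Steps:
$Z = 8505$ ($Z = 5 \cdot 1701 = 8505$)
$L{\left(y,b \right)} = 36$ ($L{\left(y,b \right)} = - 2 \cdot 3 \left(-3 - 3\right) = - 2 \cdot 3 \left(-6\right) = \left(-2\right) \left(-18\right) = 36$)
$N{\left(d \right)} = \sqrt{36 + d}$
$\sqrt{\left(9 + 496\right) \left(-770\right) + N{\left(Z \right)}} = \sqrt{\left(9 + 496\right) \left(-770\right) + \sqrt{36 + 8505}} = \sqrt{505 \left(-770\right) + \sqrt{8541}} = \sqrt{-388850 + 3 \sqrt{949}}$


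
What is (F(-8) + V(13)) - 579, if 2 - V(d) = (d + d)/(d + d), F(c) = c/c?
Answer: -577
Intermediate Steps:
F(c) = 1
V(d) = 1 (V(d) = 2 - (d + d)/(d + d) = 2 - 2*d/(2*d) = 2 - 2*d*1/(2*d) = 2 - 1*1 = 2 - 1 = 1)
(F(-8) + V(13)) - 579 = (1 + 1) - 579 = 2 - 579 = -577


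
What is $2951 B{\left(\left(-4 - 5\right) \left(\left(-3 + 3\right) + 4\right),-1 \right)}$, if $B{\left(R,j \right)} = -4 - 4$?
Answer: $-23608$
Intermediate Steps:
$B{\left(R,j \right)} = -8$ ($B{\left(R,j \right)} = -4 - 4 = -8$)
$2951 B{\left(\left(-4 - 5\right) \left(\left(-3 + 3\right) + 4\right),-1 \right)} = 2951 \left(-8\right) = -23608$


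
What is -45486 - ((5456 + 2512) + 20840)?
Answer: -74294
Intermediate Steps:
-45486 - ((5456 + 2512) + 20840) = -45486 - (7968 + 20840) = -45486 - 1*28808 = -45486 - 28808 = -74294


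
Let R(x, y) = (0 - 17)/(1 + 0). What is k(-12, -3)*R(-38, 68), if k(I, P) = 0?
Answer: 0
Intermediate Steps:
R(x, y) = -17 (R(x, y) = -17/1 = -17*1 = -17)
k(-12, -3)*R(-38, 68) = 0*(-17) = 0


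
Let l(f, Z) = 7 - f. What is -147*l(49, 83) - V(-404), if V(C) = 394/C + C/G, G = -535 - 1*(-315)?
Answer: 68583573/11110 ≈ 6173.1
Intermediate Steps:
G = -220 (G = -535 + 315 = -220)
V(C) = 394/C - C/220 (V(C) = 394/C + C/(-220) = 394/C + C*(-1/220) = 394/C - C/220)
-147*l(49, 83) - V(-404) = -147*(7 - 1*49) - (394/(-404) - 1/220*(-404)) = -147*(7 - 49) - (394*(-1/404) + 101/55) = -147*(-42) - (-197/202 + 101/55) = 6174 - 1*9567/11110 = 6174 - 9567/11110 = 68583573/11110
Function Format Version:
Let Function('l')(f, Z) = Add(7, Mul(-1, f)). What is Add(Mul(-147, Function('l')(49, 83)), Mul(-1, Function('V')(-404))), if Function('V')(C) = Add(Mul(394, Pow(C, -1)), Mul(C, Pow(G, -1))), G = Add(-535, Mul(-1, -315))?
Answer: Rational(68583573, 11110) ≈ 6173.1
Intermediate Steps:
G = -220 (G = Add(-535, 315) = -220)
Function('V')(C) = Add(Mul(394, Pow(C, -1)), Mul(Rational(-1, 220), C)) (Function('V')(C) = Add(Mul(394, Pow(C, -1)), Mul(C, Pow(-220, -1))) = Add(Mul(394, Pow(C, -1)), Mul(C, Rational(-1, 220))) = Add(Mul(394, Pow(C, -1)), Mul(Rational(-1, 220), C)))
Add(Mul(-147, Function('l')(49, 83)), Mul(-1, Function('V')(-404))) = Add(Mul(-147, Add(7, Mul(-1, 49))), Mul(-1, Add(Mul(394, Pow(-404, -1)), Mul(Rational(-1, 220), -404)))) = Add(Mul(-147, Add(7, -49)), Mul(-1, Add(Mul(394, Rational(-1, 404)), Rational(101, 55)))) = Add(Mul(-147, -42), Mul(-1, Add(Rational(-197, 202), Rational(101, 55)))) = Add(6174, Mul(-1, Rational(9567, 11110))) = Add(6174, Rational(-9567, 11110)) = Rational(68583573, 11110)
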